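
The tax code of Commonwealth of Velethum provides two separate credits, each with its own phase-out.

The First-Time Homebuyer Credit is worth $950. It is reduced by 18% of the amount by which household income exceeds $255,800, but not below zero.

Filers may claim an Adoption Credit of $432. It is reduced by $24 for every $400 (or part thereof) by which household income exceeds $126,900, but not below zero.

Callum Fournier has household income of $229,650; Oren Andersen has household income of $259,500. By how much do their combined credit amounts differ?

$666

Callum ($229,650): First-Time Homebuyer Credit: $229,650 is at or below the $255,800 threshold, so the full $950 applies. Adoption Credit: income exceeds $126,900 by $102,750 → 257 increments × $24 = $6,168 ≥ base, so the credit is $0. total $950 + $0 = $950
Oren ($259,500): First-Time Homebuyer Credit: 18% of the $3,700 excess over $255,800 is $666; credit = $950 − $666 = $284. Adoption Credit: income exceeds $126,900 by $132,600 → 332 increments × $24 = $7,968 ≥ base, so the credit is $0. total $284 + $0 = $284
Difference: |$950 − $284| = $666.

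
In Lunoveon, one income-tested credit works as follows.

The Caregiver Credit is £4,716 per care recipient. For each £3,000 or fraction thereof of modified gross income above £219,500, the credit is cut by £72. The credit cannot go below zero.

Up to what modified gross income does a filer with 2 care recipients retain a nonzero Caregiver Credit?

Full credit = 2 × £4,716 = £9,432.
After 130 increments the reduction is 130 × £72 = £9,360, leaving £72; one more increment wipes it out. Increment 130 ends at excess 130 × £3,000 = £390,000, so the highest qualifying income is £219,500 + £390,000 = £609,500.

£609,500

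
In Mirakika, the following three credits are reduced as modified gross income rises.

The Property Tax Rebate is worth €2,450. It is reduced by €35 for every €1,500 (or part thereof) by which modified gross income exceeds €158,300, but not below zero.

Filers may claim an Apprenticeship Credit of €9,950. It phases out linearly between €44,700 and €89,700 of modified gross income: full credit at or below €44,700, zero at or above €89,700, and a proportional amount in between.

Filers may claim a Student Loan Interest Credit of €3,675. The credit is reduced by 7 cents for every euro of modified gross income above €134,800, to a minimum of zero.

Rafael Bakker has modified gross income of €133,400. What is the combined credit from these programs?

Property Tax Rebate: €133,400 is at or below the €158,300 threshold, so the full €2,450 applies.
Apprenticeship Credit: €133,400 is at or above €89,700, so the credit is €0.
Student Loan Interest Credit: €133,400 is at or below the €134,800 threshold, so the full €3,675 applies.
Total: €2,450 + €0 + €3,675 = €6,125.

€6,125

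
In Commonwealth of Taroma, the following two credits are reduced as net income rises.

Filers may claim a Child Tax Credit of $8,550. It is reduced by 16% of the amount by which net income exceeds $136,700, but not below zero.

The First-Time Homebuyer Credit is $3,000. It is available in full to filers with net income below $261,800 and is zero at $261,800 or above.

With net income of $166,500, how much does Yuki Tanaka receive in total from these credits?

Child Tax Credit: 16% of the $29,800 excess over $136,700 is $4,768; credit = $8,550 − $4,768 = $3,782.
First-Time Homebuyer Credit: $166,500 is below the $261,800 cutoff, so the full $3,000 applies.
Total: $3,782 + $3,000 = $6,782.

$6,782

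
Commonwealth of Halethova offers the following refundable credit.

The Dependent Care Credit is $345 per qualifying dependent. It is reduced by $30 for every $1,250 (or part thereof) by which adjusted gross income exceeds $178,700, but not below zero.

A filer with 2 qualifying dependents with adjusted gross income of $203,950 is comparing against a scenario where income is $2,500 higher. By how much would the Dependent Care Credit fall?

At $203,950 — base = 2 × $345 = $690. income exceeds $178,700 by $25,250, which is 21 full-or-partial $1,250 increments; reduction = 21 × $30 = $630, leaving $60.
At $206,450 — base = 2 × $345 = $690. income exceeds $178,700 by $27,750 → 23 increments × $30 = $690 ≥ base, so the credit is $0.
Lost: $60 − $0 = $60.

$60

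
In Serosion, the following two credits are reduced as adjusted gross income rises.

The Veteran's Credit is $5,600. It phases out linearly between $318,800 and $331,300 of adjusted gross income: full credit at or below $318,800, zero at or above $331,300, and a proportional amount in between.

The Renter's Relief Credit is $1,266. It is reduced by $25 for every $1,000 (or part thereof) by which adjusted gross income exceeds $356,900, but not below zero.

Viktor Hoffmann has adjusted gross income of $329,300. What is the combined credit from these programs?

Veteran's Credit: $329,300 is $10,500 into a $12,500 phase-out range, leaving 2,000/12,500 of the credit: $5,600 × 2,000/12,500 = $896.
Renter's Relief Credit: $329,300 is at or below the $356,900 threshold, so the full $1,266 applies.
Total: $896 + $1,266 = $2,162.

$2,162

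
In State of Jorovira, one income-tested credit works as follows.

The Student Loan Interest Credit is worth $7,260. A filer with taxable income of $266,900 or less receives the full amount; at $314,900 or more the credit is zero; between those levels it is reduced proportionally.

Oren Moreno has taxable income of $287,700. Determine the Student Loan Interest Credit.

$4,114

Student Loan Interest Credit: $287,700 is $20,800 into a $48,000 phase-out range, leaving 27,200/48,000 of the credit: $7,260 × 27,200/48,000 = $4,114.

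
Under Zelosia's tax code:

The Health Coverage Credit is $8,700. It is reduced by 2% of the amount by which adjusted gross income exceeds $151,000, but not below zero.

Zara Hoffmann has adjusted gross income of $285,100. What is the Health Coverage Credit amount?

$6,018

Health Coverage Credit: 2% of the $134,100 excess over $151,000 is $2,682; credit = $8,700 − $2,682 = $6,018.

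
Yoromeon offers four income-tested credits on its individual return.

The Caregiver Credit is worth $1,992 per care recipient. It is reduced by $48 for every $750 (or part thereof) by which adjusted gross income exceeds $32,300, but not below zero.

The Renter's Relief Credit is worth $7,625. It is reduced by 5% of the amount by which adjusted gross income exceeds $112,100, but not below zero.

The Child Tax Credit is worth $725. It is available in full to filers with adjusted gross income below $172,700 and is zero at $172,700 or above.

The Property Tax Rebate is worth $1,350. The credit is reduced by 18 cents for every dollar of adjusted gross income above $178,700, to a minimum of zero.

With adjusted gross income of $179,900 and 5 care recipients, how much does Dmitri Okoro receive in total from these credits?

Caregiver Credit: base = 5 × $1,992 = $9,960. income exceeds $32,300 by $147,600, which is 197 full-or-partial $750 increments; reduction = 197 × $48 = $9,456, leaving $504.
Renter's Relief Credit: 5% of the $67,800 excess over $112,100 is $3,390; credit = $7,625 − $3,390 = $4,235.
Child Tax Credit: $179,900 meets or exceeds the $172,700 cutoff, so the credit is $0.
Property Tax Rebate: 18% of the $1,200 excess over $178,700 is $216; credit = $1,350 − $216 = $1,134.
Total: $504 + $4,235 + $0 + $1,134 = $5,873.

$5,873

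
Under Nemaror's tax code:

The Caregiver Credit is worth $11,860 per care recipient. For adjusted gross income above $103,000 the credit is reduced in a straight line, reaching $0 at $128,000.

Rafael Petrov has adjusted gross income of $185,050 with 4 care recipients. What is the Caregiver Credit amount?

Caregiver Credit: base = 4 × $11,860 = $47,440. $185,050 is at or above $128,000, so the credit is $0.

$0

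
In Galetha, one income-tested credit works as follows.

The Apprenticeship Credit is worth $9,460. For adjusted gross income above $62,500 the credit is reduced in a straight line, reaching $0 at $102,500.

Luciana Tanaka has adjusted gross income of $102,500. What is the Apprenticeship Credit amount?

Apprenticeship Credit: $102,500 is at or above $102,500, so the credit is $0.

$0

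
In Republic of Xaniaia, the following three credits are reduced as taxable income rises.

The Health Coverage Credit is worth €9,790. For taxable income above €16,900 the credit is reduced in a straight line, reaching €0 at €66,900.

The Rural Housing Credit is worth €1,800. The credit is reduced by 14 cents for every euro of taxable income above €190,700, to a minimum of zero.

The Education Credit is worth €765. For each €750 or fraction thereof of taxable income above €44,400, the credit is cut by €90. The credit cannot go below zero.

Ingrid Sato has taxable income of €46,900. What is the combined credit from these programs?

€6,121

Health Coverage Credit: €46,900 is €30,000 into a €50,000 phase-out range, leaving 20,000/50,000 of the credit: €9,790 × 20,000/50,000 = €3,916.
Rural Housing Credit: €46,900 is at or below the €190,700 threshold, so the full €1,800 applies.
Education Credit: income exceeds €44,400 by €2,500, which is 4 full-or-partial €750 increments; reduction = 4 × €90 = €360, leaving €405.
Total: €3,916 + €1,800 + €405 = €6,121.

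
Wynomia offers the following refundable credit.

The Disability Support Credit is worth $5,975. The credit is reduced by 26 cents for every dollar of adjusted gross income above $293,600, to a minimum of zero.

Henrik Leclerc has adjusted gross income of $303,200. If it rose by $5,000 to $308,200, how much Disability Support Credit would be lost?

$1,300

At $303,200 — 26% of the $9,600 excess over $293,600 is $2,496; credit = $5,975 − $2,496 = $3,479.
At $308,200 — 26% of the $14,600 excess over $293,600 is $3,796; credit = $5,975 − $3,796 = $2,179.
Lost: $3,479 − $2,179 = $1,300.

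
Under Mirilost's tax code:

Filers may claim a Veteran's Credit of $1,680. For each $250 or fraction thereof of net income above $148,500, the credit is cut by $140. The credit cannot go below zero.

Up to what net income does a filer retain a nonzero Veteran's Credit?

After 11 increments the reduction is 11 × $140 = $1,540, leaving $140; one more increment wipes it out. Increment 11 ends at excess 11 × $250 = $2,750, so the highest qualifying income is $148,500 + $2,750 = $151,250.

$151,250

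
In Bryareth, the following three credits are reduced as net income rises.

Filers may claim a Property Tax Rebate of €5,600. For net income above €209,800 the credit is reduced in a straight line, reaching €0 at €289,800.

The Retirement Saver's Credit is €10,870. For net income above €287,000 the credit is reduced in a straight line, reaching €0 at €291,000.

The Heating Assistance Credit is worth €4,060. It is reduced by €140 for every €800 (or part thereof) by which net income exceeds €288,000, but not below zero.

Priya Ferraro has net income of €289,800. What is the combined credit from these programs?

€6,901

Property Tax Rebate: €289,800 is at or above €289,800, so the credit is €0.
Retirement Saver's Credit: €289,800 is €2,800 into a €4,000 phase-out range, leaving 1,200/4,000 of the credit: €10,870 × 1,200/4,000 = €3,261.
Heating Assistance Credit: income exceeds €288,000 by €1,800, which is 3 full-or-partial €800 increments; reduction = 3 × €140 = €420, leaving €3,640.
Total: €0 + €3,261 + €3,640 = €6,901.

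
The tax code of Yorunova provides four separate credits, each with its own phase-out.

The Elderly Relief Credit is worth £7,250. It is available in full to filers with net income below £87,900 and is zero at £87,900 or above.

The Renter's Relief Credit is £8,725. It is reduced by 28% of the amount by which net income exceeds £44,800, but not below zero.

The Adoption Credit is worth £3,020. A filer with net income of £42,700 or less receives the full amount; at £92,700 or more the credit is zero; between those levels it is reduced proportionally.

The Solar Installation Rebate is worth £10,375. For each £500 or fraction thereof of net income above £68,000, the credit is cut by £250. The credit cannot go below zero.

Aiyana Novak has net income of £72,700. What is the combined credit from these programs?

£17,246

Elderly Relief Credit: £72,700 is below the £87,900 cutoff, so the full £7,250 applies.
Renter's Relief Credit: 28% of the £27,900 excess over £44,800 is £7,812; credit = £8,725 − £7,812 = £913.
Adoption Credit: £72,700 is £30,000 into a £50,000 phase-out range, leaving 20,000/50,000 of the credit: £3,020 × 20,000/50,000 = £1,208.
Solar Installation Rebate: income exceeds £68,000 by £4,700, which is 10 full-or-partial £500 increments; reduction = 10 × £250 = £2,500, leaving £7,875.
Total: £7,250 + £913 + £1,208 + £7,875 = £17,246.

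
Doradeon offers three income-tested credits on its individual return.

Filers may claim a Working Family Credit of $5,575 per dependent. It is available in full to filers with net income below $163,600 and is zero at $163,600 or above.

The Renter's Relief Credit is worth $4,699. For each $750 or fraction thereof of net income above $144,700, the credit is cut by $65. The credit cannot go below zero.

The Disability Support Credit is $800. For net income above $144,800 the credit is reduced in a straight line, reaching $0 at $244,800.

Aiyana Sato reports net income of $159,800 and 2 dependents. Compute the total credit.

$15,164

Working Family Credit: base = 2 × $5,575 = $11,150. $159,800 is below the $163,600 cutoff, so the full $11,150 applies.
Renter's Relief Credit: income exceeds $144,700 by $15,100, which is 21 full-or-partial $750 increments; reduction = 21 × $65 = $1,365, leaving $3,334.
Disability Support Credit: $159,800 is $15,000 into a $100,000 phase-out range, leaving 85,000/100,000 of the credit: $800 × 85,000/100,000 = $680.
Total: $11,150 + $3,334 + $680 = $15,164.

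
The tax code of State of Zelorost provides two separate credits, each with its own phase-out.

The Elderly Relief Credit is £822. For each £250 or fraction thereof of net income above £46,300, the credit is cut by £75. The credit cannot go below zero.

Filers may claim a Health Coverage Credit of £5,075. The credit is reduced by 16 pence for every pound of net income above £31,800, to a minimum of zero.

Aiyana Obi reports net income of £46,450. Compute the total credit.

Elderly Relief Credit: income exceeds £46,300 by £150, which is 1 full-or-partial £250 increment; reduction = 1 × £75 = £75, leaving £747.
Health Coverage Credit: 16% of the £14,650 excess over £31,800 is £2,344; credit = £5,075 − £2,344 = £2,731.
Total: £747 + £2,731 = £3,478.

£3,478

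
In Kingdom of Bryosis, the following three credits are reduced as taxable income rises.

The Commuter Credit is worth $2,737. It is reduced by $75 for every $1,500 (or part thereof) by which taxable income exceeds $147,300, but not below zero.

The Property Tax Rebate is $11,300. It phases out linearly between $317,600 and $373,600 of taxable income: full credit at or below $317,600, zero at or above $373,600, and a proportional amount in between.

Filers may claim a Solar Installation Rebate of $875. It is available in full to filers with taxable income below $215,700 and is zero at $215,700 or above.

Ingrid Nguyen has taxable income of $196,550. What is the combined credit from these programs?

$12,437

Commuter Credit: income exceeds $147,300 by $49,250, which is 33 full-or-partial $1,500 increments; reduction = 33 × $75 = $2,475, leaving $262.
Property Tax Rebate: $196,550 is at or below the $317,600 threshold, so the full $11,300 applies.
Solar Installation Rebate: $196,550 is below the $215,700 cutoff, so the full $875 applies.
Total: $262 + $11,300 + $875 = $12,437.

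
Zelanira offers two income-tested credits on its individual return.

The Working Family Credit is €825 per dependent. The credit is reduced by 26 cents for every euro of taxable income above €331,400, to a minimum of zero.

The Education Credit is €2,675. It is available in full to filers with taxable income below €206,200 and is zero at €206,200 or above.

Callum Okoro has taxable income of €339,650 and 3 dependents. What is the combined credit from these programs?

Working Family Credit: base = 3 × €825 = €2,475. 26% of the €8,250 excess over €331,400 is €2,145; credit = €2,475 − €2,145 = €330.
Education Credit: €339,650 meets or exceeds the €206,200 cutoff, so the credit is €0.
Total: €330 + €0 = €330.

€330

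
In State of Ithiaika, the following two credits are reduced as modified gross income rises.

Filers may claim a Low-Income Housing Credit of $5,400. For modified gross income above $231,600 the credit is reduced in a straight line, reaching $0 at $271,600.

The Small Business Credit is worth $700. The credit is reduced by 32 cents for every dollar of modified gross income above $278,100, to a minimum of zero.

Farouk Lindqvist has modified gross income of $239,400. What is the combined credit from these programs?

$5,047

Low-Income Housing Credit: $239,400 is $7,800 into a $40,000 phase-out range, leaving 32,200/40,000 of the credit: $5,400 × 32,200/40,000 = $4,347.
Small Business Credit: $239,400 is at or below the $278,100 threshold, so the full $700 applies.
Total: $4,347 + $700 = $5,047.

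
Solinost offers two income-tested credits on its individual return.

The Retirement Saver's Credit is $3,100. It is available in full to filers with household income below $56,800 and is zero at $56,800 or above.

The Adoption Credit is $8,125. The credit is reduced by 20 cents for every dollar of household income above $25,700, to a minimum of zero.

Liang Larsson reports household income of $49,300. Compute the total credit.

$6,505

Retirement Saver's Credit: $49,300 is below the $56,800 cutoff, so the full $3,100 applies.
Adoption Credit: 20% of the $23,600 excess over $25,700 is $4,720; credit = $8,125 − $4,720 = $3,405.
Total: $3,100 + $3,405 = $6,505.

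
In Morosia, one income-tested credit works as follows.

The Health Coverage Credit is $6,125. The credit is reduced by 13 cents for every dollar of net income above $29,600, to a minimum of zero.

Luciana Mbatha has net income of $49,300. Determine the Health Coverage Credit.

Health Coverage Credit: 13% of the $19,700 excess over $29,600 is $2,561; credit = $6,125 − $2,561 = $3,564.

$3,564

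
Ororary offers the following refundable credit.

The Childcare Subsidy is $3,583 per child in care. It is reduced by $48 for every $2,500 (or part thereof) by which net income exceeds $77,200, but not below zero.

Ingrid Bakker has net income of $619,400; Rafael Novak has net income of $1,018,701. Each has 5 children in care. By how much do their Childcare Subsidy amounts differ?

$7,499

Ingrid ($619,400): Childcare Subsidy: base = 5 × $3,583 = $17,915. income exceeds $77,200 by $542,200, which is 217 full-or-partial $2,500 increments; reduction = 217 × $48 = $10,416, leaving $7,499.
Rafael ($1,018,701): Childcare Subsidy: base = 5 × $3,583 = $17,915. income exceeds $77,200 by $941,501 → 377 increments × $48 = $18,096 ≥ base, so the credit is $0.
Difference: |$7,499 − $0| = $7,499.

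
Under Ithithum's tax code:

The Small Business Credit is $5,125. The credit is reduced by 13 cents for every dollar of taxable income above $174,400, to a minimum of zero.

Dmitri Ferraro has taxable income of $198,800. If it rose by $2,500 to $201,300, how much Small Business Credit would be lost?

$325

At $198,800 — 13% of the $24,400 excess over $174,400 is $3,172; credit = $5,125 − $3,172 = $1,953.
At $201,300 — 13% of the $26,900 excess over $174,400 is $3,497; credit = $5,125 − $3,497 = $1,628.
Lost: $1,953 − $1,628 = $325.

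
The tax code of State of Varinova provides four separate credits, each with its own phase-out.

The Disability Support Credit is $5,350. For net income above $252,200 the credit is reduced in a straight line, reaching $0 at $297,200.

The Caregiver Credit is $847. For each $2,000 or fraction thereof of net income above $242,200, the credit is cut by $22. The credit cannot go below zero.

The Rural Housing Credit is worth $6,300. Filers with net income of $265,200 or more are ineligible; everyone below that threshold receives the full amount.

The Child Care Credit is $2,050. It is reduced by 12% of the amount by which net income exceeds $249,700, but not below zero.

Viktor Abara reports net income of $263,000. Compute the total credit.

$11,425

Disability Support Credit: $263,000 is $10,800 into a $45,000 phase-out range, leaving 34,200/45,000 of the credit: $5,350 × 34,200/45,000 = $4,066.
Caregiver Credit: income exceeds $242,200 by $20,800, which is 11 full-or-partial $2,000 increments; reduction = 11 × $22 = $242, leaving $605.
Rural Housing Credit: $263,000 is below the $265,200 cutoff, so the full $6,300 applies.
Child Care Credit: 12% of the $13,300 excess over $249,700 is $1,596; credit = $2,050 − $1,596 = $454.
Total: $4,066 + $605 + $6,300 + $454 = $11,425.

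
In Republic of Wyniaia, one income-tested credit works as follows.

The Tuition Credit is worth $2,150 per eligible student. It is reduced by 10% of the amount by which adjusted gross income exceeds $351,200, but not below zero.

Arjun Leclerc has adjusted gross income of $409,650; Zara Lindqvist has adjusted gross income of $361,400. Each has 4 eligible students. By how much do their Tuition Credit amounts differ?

$4,825

Arjun ($409,650): Tuition Credit: base = 4 × $2,150 = $8,600. 10% of the $58,450 excess over $351,200 is $5,845; credit = $8,600 − $5,845 = $2,755.
Zara ($361,400): Tuition Credit: base = 4 × $2,150 = $8,600. 10% of the $10,200 excess over $351,200 is $1,020; credit = $8,600 − $1,020 = $7,580.
Difference: |$2,755 − $7,580| = $4,825.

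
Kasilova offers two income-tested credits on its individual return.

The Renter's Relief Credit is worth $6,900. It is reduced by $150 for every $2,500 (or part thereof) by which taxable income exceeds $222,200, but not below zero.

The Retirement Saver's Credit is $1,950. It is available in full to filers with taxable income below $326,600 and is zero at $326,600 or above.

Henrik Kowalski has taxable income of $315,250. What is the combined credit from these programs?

$3,150

Renter's Relief Credit: income exceeds $222,200 by $93,050, which is 38 full-or-partial $2,500 increments; reduction = 38 × $150 = $5,700, leaving $1,200.
Retirement Saver's Credit: $315,250 is below the $326,600 cutoff, so the full $1,950 applies.
Total: $1,200 + $1,950 = $3,150.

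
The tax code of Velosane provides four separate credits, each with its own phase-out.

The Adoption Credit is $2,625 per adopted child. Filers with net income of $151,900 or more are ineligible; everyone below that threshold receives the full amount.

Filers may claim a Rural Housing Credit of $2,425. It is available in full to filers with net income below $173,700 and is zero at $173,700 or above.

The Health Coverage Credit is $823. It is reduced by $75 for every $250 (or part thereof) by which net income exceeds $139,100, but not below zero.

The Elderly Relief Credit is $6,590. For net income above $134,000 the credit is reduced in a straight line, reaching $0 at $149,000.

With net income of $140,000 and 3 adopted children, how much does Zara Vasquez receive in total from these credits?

Adoption Credit: base = 3 × $2,625 = $7,875. $140,000 is below the $151,900 cutoff, so the full $7,875 applies.
Rural Housing Credit: $140,000 is below the $173,700 cutoff, so the full $2,425 applies.
Health Coverage Credit: income exceeds $139,100 by $900, which is 4 full-or-partial $250 increments; reduction = 4 × $75 = $300, leaving $523.
Elderly Relief Credit: $140,000 is $6,000 into a $15,000 phase-out range, leaving 9,000/15,000 of the credit: $6,590 × 9,000/15,000 = $3,954.
Total: $7,875 + $2,425 + $523 + $3,954 = $14,777.

$14,777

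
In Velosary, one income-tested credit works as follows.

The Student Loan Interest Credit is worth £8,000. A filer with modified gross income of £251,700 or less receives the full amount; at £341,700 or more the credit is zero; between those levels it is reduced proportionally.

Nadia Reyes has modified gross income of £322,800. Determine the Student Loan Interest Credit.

Student Loan Interest Credit: £322,800 is £71,100 into a £90,000 phase-out range, leaving 18,900/90,000 of the credit: £8,000 × 18,900/90,000 = £1,680.

£1,680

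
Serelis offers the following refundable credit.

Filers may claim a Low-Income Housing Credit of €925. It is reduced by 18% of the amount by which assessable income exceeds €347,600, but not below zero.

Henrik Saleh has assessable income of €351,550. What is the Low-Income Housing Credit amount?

Low-Income Housing Credit: 18% of the €3,950 excess over €347,600 is €711; credit = €925 − €711 = €214.

€214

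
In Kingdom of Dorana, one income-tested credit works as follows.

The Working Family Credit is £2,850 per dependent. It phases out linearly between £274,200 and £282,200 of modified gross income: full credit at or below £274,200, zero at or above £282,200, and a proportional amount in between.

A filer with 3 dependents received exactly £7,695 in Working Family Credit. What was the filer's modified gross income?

£275,000

Full credit = 3 × £2,850 = £8,550.
£7,695 is 7,695/8,550 of the full £8,550, so 855/8,550 of the £8,000 range has been used: income = £274,200 + £8,000 × 855/8,550 = £275,000.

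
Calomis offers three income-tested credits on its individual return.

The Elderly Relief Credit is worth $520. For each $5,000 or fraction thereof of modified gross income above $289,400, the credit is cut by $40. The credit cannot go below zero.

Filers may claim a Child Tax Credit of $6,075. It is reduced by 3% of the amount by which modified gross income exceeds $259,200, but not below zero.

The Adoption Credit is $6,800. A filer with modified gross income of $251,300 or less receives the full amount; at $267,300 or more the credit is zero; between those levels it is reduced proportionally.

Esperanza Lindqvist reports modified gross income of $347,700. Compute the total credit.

$3,460

Elderly Relief Credit: income exceeds $289,400 by $58,300, which is 12 full-or-partial $5,000 increments; reduction = 12 × $40 = $480, leaving $40.
Child Tax Credit: 3% of the $88,500 excess over $259,200 is $2,655; credit = $6,075 − $2,655 = $3,420.
Adoption Credit: $347,700 is at or above $267,300, so the credit is $0.
Total: $40 + $3,420 + $0 = $3,460.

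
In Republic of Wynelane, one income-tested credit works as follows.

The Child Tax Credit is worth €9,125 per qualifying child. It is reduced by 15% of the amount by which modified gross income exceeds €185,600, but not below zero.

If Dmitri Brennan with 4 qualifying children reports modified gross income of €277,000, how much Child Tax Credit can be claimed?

€22,790

Child Tax Credit: base = 4 × €9,125 = €36,500. 15% of the €91,400 excess over €185,600 is €13,710; credit = €36,500 − €13,710 = €22,790.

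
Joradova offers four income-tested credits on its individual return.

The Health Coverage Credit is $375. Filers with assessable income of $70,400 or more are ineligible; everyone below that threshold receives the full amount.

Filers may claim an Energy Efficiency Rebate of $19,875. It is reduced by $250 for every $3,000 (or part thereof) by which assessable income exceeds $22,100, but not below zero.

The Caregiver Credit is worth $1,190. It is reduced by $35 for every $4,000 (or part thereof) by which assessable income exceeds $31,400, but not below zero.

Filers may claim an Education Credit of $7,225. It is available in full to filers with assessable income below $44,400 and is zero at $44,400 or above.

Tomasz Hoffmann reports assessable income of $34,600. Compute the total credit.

$27,380

Health Coverage Credit: $34,600 is below the $70,400 cutoff, so the full $375 applies.
Energy Efficiency Rebate: income exceeds $22,100 by $12,500, which is 5 full-or-partial $3,000 increments; reduction = 5 × $250 = $1,250, leaving $18,625.
Caregiver Credit: income exceeds $31,400 by $3,200, which is 1 full-or-partial $4,000 increment; reduction = 1 × $35 = $35, leaving $1,155.
Education Credit: $34,600 is below the $44,400 cutoff, so the full $7,225 applies.
Total: $375 + $18,625 + $1,155 + $7,225 = $27,380.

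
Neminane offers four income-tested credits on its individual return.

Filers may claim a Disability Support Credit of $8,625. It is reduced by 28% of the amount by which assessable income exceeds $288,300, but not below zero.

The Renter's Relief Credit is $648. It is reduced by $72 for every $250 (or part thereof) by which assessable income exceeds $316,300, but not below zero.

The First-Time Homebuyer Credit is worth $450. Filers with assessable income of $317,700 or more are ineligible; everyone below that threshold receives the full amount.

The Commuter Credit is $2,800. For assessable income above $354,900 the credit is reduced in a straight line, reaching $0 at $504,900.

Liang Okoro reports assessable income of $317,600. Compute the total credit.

Disability Support Credit: 28% of the $29,300 excess over $288,300 is $8,204; credit = $8,625 − $8,204 = $421.
Renter's Relief Credit: income exceeds $316,300 by $1,300, which is 6 full-or-partial $250 increments; reduction = 6 × $72 = $432, leaving $216.
First-Time Homebuyer Credit: $317,600 is below the $317,700 cutoff, so the full $450 applies.
Commuter Credit: $317,600 is at or below the $354,900 threshold, so the full $2,800 applies.
Total: $421 + $216 + $450 + $2,800 = $3,887.

$3,887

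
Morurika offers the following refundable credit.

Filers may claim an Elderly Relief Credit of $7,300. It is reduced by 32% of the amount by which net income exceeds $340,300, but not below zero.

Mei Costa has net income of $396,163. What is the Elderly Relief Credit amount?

$0

Elderly Relief Credit: 32% of the $55,863 excess over $340,300 is $17,876.16 ≥ base, so the credit is $0.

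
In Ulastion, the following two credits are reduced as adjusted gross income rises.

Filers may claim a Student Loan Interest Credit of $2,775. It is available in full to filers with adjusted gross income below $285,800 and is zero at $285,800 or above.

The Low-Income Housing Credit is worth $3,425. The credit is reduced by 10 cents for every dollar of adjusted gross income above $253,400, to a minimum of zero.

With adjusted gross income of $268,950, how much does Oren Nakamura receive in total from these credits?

Student Loan Interest Credit: $268,950 is below the $285,800 cutoff, so the full $2,775 applies.
Low-Income Housing Credit: 10% of the $15,550 excess over $253,400 is $1,555; credit = $3,425 − $1,555 = $1,870.
Total: $2,775 + $1,870 = $4,645.

$4,645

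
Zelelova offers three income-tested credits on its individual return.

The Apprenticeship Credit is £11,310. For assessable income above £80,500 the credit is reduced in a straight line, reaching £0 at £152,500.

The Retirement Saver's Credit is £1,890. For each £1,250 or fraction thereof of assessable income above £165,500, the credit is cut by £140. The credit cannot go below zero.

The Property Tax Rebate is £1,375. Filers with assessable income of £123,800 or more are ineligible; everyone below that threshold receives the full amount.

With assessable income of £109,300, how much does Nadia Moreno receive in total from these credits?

Apprenticeship Credit: £109,300 is £28,800 into a £72,000 phase-out range, leaving 43,200/72,000 of the credit: £11,310 × 43,200/72,000 = £6,786.
Retirement Saver's Credit: £109,300 is at or below the £165,500 threshold, so the full £1,890 applies.
Property Tax Rebate: £109,300 is below the £123,800 cutoff, so the full £1,375 applies.
Total: £6,786 + £1,890 + £1,375 = £10,051.

£10,051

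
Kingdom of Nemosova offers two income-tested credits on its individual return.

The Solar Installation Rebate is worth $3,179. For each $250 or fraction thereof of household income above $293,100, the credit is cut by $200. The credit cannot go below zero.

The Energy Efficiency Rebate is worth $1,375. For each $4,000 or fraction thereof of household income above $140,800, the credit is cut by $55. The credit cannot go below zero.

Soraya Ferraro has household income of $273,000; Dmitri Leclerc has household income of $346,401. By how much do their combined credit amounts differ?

Soraya ($273,000): Solar Installation Rebate: $273,000 is at or below the $293,100 threshold, so the full $3,179 applies. Energy Efficiency Rebate: income exceeds $140,800 by $132,200 → 34 increments × $55 = $1,870 ≥ base, so the credit is $0. total $3,179 + $0 = $3,179
Dmitri ($346,401): Solar Installation Rebate: income exceeds $293,100 by $53,301 → 214 increments × $200 = $42,800 ≥ base, so the credit is $0. Energy Efficiency Rebate: income exceeds $140,800 by $205,601 → 52 increments × $55 = $2,860 ≥ base, so the credit is $0. total $0 + $0 = $0
Difference: |$3,179 − $0| = $3,179.

$3,179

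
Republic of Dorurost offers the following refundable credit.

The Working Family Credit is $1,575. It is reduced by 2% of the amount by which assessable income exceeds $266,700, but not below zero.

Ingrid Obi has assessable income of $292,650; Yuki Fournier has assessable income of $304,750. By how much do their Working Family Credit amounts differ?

Ingrid ($292,650): Working Family Credit: 2% of the $25,950 excess over $266,700 is $519; credit = $1,575 − $519 = $1,056.
Yuki ($304,750): Working Family Credit: 2% of the $38,050 excess over $266,700 is $761; credit = $1,575 − $761 = $814.
Difference: |$1,056 − $814| = $242.

$242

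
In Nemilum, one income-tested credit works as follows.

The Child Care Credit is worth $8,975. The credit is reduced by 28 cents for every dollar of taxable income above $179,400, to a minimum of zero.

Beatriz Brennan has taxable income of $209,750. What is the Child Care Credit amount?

Child Care Credit: 28% of the $30,350 excess over $179,400 is $8,498; credit = $8,975 − $8,498 = $477.

$477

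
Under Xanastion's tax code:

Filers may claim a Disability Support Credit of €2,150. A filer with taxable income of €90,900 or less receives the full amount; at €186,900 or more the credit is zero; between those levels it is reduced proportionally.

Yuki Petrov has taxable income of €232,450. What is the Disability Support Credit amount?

Disability Support Credit: €232,450 is at or above €186,900, so the credit is €0.

€0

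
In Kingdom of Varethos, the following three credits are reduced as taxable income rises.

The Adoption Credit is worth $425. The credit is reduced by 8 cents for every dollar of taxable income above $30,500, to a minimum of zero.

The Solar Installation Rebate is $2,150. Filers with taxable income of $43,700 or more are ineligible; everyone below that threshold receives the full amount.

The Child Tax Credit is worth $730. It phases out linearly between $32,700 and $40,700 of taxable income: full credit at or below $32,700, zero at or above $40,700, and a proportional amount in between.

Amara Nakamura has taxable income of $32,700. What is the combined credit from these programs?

Adoption Credit: 8% of the $2,200 excess over $30,500 is $176; credit = $425 − $176 = $249.
Solar Installation Rebate: $32,700 is below the $43,700 cutoff, so the full $2,150 applies.
Child Tax Credit: $32,700 is at or below the $32,700 threshold, so the full $730 applies.
Total: $249 + $2,150 + $730 = $3,129.

$3,129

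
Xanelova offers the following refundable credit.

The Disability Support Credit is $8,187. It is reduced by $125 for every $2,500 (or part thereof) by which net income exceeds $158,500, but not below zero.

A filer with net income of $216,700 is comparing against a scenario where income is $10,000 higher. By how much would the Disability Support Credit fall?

$500

At $216,700 — income exceeds $158,500 by $58,200, which is 24 full-or-partial $2,500 increments; reduction = 24 × $125 = $3,000, leaving $5,187.
At $226,700 — income exceeds $158,500 by $68,200, which is 28 full-or-partial $2,500 increments; reduction = 28 × $125 = $3,500, leaving $4,687.
Lost: $5,187 − $4,687 = $500.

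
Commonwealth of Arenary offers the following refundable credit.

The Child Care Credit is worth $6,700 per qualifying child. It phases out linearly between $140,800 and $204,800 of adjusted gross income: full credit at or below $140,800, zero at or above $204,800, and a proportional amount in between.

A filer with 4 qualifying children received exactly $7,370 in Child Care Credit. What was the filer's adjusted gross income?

$187,200

Full credit = 4 × $6,700 = $26,800.
$7,370 is 7,370/26,800 of the full $26,800, so 19,430/26,800 of the $64,000 range has been used: income = $140,800 + $64,000 × 19,430/26,800 = $187,200.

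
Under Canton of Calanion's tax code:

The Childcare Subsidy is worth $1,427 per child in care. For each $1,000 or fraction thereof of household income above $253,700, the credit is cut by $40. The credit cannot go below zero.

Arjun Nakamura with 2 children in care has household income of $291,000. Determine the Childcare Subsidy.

$1,334

Childcare Subsidy: base = 2 × $1,427 = $2,854. income exceeds $253,700 by $37,300, which is 38 full-or-partial $1,000 increments; reduction = 38 × $40 = $1,520, leaving $1,334.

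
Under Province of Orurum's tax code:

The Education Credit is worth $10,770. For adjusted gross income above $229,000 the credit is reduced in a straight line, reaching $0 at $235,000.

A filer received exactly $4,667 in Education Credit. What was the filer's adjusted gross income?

$4,667 is 4,667/10,770 of the full $10,770, so 6,103/10,770 of the $6,000 range has been used: income = $229,000 + $6,000 × 6,103/10,770 = $232,400.

$232,400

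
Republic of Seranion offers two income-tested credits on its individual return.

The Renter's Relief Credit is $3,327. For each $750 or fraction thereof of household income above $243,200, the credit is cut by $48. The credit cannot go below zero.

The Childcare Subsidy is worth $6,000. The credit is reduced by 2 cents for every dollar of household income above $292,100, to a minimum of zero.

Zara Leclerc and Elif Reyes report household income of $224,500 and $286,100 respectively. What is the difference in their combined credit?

Zara ($224,500): Renter's Relief Credit: $224,500 is at or below the $243,200 threshold, so the full $3,327 applies. Childcare Subsidy: $224,500 is at or below the $292,100 threshold, so the full $6,000 applies. total $3,327 + $6,000 = $9,327
Elif ($286,100): Renter's Relief Credit: income exceeds $243,200 by $42,900, which is 58 full-or-partial $750 increments; reduction = 58 × $48 = $2,784, leaving $543. Childcare Subsidy: $286,100 is at or below the $292,100 threshold, so the full $6,000 applies. total $543 + $6,000 = $6,543
Difference: |$9,327 − $6,543| = $2,784.

$2,784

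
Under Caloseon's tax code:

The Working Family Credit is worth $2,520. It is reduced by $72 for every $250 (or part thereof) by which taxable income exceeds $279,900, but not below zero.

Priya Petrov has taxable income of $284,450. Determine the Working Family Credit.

Working Family Credit: income exceeds $279,900 by $4,550, which is 19 full-or-partial $250 increments; reduction = 19 × $72 = $1,368, leaving $1,152.

$1,152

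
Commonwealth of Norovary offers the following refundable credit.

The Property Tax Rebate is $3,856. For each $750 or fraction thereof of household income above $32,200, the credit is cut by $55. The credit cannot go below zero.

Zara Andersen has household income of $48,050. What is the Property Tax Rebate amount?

$2,646

Property Tax Rebate: income exceeds $32,200 by $15,850, which is 22 full-or-partial $750 increments; reduction = 22 × $55 = $1,210, leaving $2,646.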